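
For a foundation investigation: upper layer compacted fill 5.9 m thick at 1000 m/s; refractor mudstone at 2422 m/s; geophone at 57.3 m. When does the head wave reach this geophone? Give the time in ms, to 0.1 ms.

34.4 ms

t = x/V₂ + 2h·√(V₂²−V₁²)/(V₁V₂).
√(V₂²−V₁²) = √(2422²−1000²) = 2205.9 m/s; delay term = 2·5.9·2205.9/(1000·2422) = 0.01075 s.
t = 57.3/2422 + 0.01075 = 0.03441 s.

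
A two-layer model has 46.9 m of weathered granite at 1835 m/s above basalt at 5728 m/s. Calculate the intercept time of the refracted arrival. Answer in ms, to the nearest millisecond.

tᵢ = 2h·√(V₂²−V₁²)/(V₁V₂).
√(V₂²−V₁²) = √(5728²−1835²) = 5426.1 m/s.
tᵢ = 2·46.9·5426.1/(1835·5728) = 0.04842 s.

48 ms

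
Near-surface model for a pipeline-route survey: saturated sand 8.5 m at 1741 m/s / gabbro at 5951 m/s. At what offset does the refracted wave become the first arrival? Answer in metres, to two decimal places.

22.98 m

x_cross = 2h·√((V₂+V₁)/(V₂−V₁)).
(V₂+V₁)/(V₂−V₁) = (5951+1741)/(5951−1741) = 1.8271; √ = 1.3517.
x_cross = 2·8.5·1.3517 = 22.98 m.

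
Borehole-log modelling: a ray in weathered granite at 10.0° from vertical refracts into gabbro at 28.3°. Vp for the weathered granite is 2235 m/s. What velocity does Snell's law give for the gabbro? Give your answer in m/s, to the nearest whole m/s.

6102 m/s

Snell's law: sin 10.0°/V₁ = sin 28.3°/V₂.
V₂ = V₁·sin 28.3°/sin 10.0° = 2235 × 2.7302 = 6101.92 m/s.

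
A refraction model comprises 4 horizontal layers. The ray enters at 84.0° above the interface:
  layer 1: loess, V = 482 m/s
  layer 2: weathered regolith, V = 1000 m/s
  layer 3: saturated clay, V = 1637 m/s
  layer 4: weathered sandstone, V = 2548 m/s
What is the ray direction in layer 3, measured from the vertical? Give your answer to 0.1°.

From the normal: θ₁ = 90° − 84.0° = 6.0°.
Ray parameter p = sin 6.0° / 482 = 2.1686e-04 s/m.
sin θ_3 = p·V_3 = 2.1686e-04 × 1637 = 0.3550.
θ_3 = 20.79° from the vertical.

20.8°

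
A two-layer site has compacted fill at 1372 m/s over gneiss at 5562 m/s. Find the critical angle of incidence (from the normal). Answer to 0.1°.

Critical incidence: sin θ_c = V₁/V₂ = 1372/5562 = 0.2467.
θ_c = arcsin 0.2467 = 14.28°.

14.3°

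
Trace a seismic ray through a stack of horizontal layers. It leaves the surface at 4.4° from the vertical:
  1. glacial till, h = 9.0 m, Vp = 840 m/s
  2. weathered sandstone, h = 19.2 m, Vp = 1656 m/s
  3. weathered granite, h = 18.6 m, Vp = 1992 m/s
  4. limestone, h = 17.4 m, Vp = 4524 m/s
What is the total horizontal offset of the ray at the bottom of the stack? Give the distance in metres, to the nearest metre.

Ray parameter p = sin 4.4° / 840 m/s = 9.1332e-05 s/m.
Layer 1: θ = 4.40°; offset = 9.0·tan 4.40° = 0.693 m.
Layer 2: sin θ = p·1656 = 0.1512 → θ = 8.70°; offset = 19.2·tan 8.70° = 2.938 m.
Layer 3: sin θ = p·1992 = 0.1819 → θ = 10.48°; offset = 18.6·tan 10.48° = 3.441 m.
Layer 4: sin θ = p·4524 = 0.4132 → θ = 24.41°; offset = 17.4·tan 24.41° = 7.895 m.
Σ offsets = 14.967 m.

15 m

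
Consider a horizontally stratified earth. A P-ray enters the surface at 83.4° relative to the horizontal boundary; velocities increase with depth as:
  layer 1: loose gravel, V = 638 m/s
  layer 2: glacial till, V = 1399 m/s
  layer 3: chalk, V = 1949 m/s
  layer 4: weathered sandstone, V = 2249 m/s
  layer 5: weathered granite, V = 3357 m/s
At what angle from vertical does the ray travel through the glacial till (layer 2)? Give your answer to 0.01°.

14.60°

From the normal: θ₁ = 90° − 83.4° = 6.6°.
Snell's law across each interface conserves sin θ / V, so sin θ_2 = V_2·sin θ₁/V₁.
sin θ_2 = 1399 × sin 6.6° / 638 = 0.2520.
θ_2 = arcsin 0.2520 = 14.60°.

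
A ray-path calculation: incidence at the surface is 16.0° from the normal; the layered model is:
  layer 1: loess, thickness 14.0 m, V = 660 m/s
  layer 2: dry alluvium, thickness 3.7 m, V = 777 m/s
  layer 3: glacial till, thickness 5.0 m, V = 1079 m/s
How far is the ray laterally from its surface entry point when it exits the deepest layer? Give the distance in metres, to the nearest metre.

Apply Snell's law at each interface; in layer i the horizontal offset is hᵢ·tan θᵢ.
Layer 1: θ = 16.00°; offset = 14.0·tan 16.00° = 4.014 m.
Layer 2: sin θ = 777·sin 16.0°/660 = 0.3245, θ = 18.94°; offset = 3.7·tan 18.94° = 1.269 m.
Layer 3: sin θ = 1079·sin 16.0°/660 = 0.4506, θ = 26.78°; offset = 5.0·tan 26.78° = 2.524 m.
Total horizontal offset = 7.808 m.

8 m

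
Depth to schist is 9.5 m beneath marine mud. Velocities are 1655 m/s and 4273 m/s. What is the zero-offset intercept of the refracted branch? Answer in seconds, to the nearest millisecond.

θ_c = arcsin(V₁/V₂) = arcsin(1655/4273) = 22.79°; cos θ_c = 0.9219.
tᵢ = 2h·cos θ_c / V₁ = 2·9.5·0.9219 / 1655 = 0.01058 s.

0.011 s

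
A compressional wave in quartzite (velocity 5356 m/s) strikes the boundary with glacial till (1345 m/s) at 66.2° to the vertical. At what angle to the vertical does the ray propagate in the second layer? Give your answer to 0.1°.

13.3°

sin θ₁/V₁ = sin θ₂/V₂ ⇒ sin θ₂ = 1345·sin 66.2°/5356 = 1345·0.9150/5356 = 0.2298.
θ₂ = sin⁻¹(0.2298) = 13.28° (from vertical).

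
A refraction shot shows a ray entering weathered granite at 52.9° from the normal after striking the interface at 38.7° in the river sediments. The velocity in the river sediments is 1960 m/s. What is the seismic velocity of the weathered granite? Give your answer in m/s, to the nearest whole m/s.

2500 m/s

sin 38.7° = 0.6252; sin 52.9° = 0.7976.
V₂ = V₁·(sin θ₂/sin θ₁) = 1960·(0.7976/0.6252) = 2500.25 m/s.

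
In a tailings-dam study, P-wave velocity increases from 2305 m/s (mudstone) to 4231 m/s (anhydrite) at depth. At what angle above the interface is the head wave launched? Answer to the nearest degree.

57°

Critical incidence: sin θ_c = V₁/V₂ = 2305/4231 = 0.5448.
θ_c = arcsin 0.5448 = 33.01°.
Measured from the interface: 90° − 33.01° = 56.99°.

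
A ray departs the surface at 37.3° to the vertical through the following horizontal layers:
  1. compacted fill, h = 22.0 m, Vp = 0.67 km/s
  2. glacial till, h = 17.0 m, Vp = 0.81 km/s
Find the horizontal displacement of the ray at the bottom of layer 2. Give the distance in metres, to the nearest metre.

35 m

Apply Snell's law at each interface; in layer i the horizontal offset is hᵢ·tan θᵢ.
Layer 1: θ = 37.30°; offset = 22.0·tan 37.30° = 16.760 m.
Layer 2: sin θ = 0.81·sin 37.3°/0.67 = 0.7326, θ = 47.11°; offset = 17.0·tan 47.11° = 18.298 m.
Total horizontal offset = 35.057 m.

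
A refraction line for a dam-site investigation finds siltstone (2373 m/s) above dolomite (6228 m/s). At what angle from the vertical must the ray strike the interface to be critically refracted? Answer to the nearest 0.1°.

22.4°

At critical incidence the refracted ray runs along the interface (θ₂ = 90°), so sin θ_c = V₁/V₂.
θ_c = arcsin(2373/6228) = arcsin 0.3810 = 22.40°.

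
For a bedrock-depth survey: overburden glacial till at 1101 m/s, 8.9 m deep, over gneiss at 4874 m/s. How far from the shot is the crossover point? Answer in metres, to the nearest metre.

22 m

θ_c = arcsin(1101/4874) = 13.06°, so cos θ_c = 0.9742 and tᵢ = 2h cos θ_c/V₁ = 0.0157 s.
At crossover x/V₁ = x/V₂ + tᵢ ⇒ x = tᵢ/(1/V₁ − 1/V₂) = 0.01575/(9.0827e-04 − 2.0517e-04) = 22.40 m.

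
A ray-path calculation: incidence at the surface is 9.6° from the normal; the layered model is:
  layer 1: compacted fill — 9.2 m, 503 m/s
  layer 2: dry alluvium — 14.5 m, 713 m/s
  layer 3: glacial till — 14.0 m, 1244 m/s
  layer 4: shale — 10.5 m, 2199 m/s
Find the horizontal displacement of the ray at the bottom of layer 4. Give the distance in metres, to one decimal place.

22.6 m

Ray parameter p = sin 9.6° / 503 m/s = 3.3155e-04 s/m.
Layer 1: θ = 9.60°; offset = 9.2·tan 9.60° = 1.556 m.
Layer 2: sin θ = p·713 = 0.2364 → θ = 13.67°; offset = 14.5·tan 13.67° = 3.528 m.
Layer 3: sin θ = p·1244 = 0.4124 → θ = 24.36°; offset = 14.0·tan 24.36° = 6.338 m.
Layer 4: sin θ = p·2199 = 0.7291 → θ = 46.81°; offset = 10.5·tan 46.81° = 11.185 m.
Summing the layer offsets gives 22.607 m.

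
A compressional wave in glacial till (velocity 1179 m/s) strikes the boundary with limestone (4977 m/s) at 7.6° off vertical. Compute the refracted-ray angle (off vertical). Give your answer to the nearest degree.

34°

sin θ₁/V₁ = sin θ₂/V₂ ⇒ sin θ₂ = 4977·sin 7.6°/1179 = 4977·0.1323/1179 = 0.5583.
θ₂ = arcsin 0.5583 = 33.94° from the normal.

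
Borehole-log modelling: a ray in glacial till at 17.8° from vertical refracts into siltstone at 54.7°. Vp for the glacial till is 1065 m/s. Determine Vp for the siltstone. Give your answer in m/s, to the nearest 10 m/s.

Snell's law: sin 17.8°/V₁ = sin 54.7°/V₂.
V₂ = V₁·sin 54.7°/sin 17.8° = 1065 × 2.6698 = 2843.31 m/s.

2840 m/s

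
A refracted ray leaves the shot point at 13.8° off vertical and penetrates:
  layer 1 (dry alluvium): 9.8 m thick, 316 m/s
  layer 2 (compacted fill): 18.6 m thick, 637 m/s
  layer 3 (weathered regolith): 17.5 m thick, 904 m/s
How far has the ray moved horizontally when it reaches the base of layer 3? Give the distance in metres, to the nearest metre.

Apply Snell's law at each interface; in layer i the horizontal offset is hᵢ·tan θᵢ.
Layer 1: θ = 13.80°; offset = 9.8·tan 13.80° = 2.407 m.
Layer 2: sin θ = 637·sin 13.8°/316 = 0.4808, θ = 28.74°; offset = 18.6·tan 28.74° = 10.200 m.
Layer 3: sin θ = 904·sin 13.8°/316 = 0.6824, θ = 43.03°; offset = 17.5·tan 43.03° = 16.336 m.
Total horizontal offset = 28.944 m.

29 m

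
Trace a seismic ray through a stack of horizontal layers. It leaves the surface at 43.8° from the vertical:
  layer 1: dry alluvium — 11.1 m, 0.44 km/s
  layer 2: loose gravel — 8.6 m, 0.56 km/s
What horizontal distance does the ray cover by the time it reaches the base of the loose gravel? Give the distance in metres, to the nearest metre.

Apply Snell's law at each interface; in layer i the horizontal offset is hᵢ·tan θᵢ.
Layer 1: θ = 43.80°; offset = 11.1·tan 43.80° = 10.645 m.
Layer 2: sin θ = 0.56·sin 43.8°/0.44 = 0.8809, θ = 61.75°; offset = 8.6·tan 61.75° = 16.007 m.
Total horizontal offset = 26.651 m.

27 m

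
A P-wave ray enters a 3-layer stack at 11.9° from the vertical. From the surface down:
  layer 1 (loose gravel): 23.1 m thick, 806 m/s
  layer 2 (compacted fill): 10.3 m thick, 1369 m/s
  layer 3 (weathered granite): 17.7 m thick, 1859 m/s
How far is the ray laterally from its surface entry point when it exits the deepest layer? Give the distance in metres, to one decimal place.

18.3 m

Ray parameter p = sin 11.9° / 806 m/s = 2.5584e-04 s/m.
Layer 1: θ = 11.90°; offset = 23.1·tan 11.90° = 4.868 m.
Layer 2: sin θ = p·1369 = 0.3502 → θ = 20.50°; offset = 10.3·tan 20.50° = 3.851 m.
Layer 3: sin θ = p·1859 = 0.4756 → θ = 28.40°; offset = 17.7·tan 28.40° = 9.570 m.
Σ offsets = 18.289 m.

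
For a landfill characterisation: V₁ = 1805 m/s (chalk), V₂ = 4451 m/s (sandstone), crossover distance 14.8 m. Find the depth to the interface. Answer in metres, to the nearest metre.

h = (x_cross/2)·√((V₂−V₁)/(V₂+V₁)).
(V₂−V₁)/(V₂+V₁) = (4451−1805)/(4451+1805) = 0.4230; √ = 0.6503.
h = (14.8/2)·0.6503 = 4.81 m.

5 m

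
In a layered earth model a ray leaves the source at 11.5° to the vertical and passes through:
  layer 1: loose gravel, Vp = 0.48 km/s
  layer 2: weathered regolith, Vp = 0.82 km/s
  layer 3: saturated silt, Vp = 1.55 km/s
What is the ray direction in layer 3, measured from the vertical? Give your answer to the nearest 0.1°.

40.1°

Ray parameter p = sin 11.5° / 0.48 = 4.1535e-01 s/km.
sin θ_3 = p·V_3 = 4.1535e-01 × 1.55 = 0.6438.
θ_3 = 40.08° from the vertical.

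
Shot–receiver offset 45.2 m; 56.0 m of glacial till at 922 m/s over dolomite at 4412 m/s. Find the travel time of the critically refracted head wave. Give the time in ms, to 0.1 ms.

t = x/V₂ + 2h·√(V₂²−V₁²)/(V₁V₂).
√(V₂²−V₁²) = √(4412²−922²) = 4314.6 m/s; delay term = 2·56.0·4314.6/(922·4412) = 0.11879 s.
t = 45.2/4412 + 0.11879 = 0.12904 s.

129.0 ms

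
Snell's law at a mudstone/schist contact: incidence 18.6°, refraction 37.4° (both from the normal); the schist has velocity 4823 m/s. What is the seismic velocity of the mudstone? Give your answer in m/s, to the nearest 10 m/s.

Snell's law: sin 18.6°/V₁ = sin 37.4°/V₂.
V₁ = V₂·sin 18.6°/sin 37.4° = 4823 × 0.5251 = 2532.77 m/s.

2530 m/s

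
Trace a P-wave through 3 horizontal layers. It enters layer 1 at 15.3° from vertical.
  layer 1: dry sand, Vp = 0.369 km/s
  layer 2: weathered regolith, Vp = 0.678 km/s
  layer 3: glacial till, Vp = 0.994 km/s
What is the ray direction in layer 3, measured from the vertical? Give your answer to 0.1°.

Ray parameter p = sin 15.3° / 0.369 = 7.1510e-01 s/km.
sin θ_3 = p·V_3 = 7.1510e-01 × 0.994 = 0.7108.
θ_3 = 45.30° from the vertical.

45.3°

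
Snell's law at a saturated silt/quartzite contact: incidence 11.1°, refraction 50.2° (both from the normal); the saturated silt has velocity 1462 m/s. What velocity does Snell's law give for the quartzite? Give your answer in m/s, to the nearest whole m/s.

Snell's law: sin 11.1°/V₁ = sin 50.2°/V₂.
V₂ = V₁·sin 50.2°/sin 11.1° = 1462 × 3.9906 = 5834.30 m/s.

5834 m/s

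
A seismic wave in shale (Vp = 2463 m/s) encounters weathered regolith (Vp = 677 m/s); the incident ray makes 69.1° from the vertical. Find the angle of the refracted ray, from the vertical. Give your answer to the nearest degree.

15°

Snell's law: sin θ₂ = (V₂/V₁)·sin θ₁ = (677/2463)·sin 69.1° = 0.2568.
θ₂ = sin⁻¹(0.2568) = 14.88° (from vertical).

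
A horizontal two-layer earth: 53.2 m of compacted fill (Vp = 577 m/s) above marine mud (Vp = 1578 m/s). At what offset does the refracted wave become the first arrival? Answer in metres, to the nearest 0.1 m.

156.1 m

θ_c = arcsin(577/1578) = 21.45°, so cos θ_c = 0.9308 and tᵢ = 2h cos θ_c/V₁ = 0.1716 s.
At crossover x/V₁ = x/V₂ + tᵢ ⇒ x = tᵢ/(1/V₁ − 1/V₂) = 0.17163/(1.7331e-03 − 6.3371e-04) = 156.12 m.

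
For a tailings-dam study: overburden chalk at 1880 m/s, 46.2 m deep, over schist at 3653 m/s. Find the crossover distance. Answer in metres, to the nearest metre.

163 m

θ_c = arcsin(1880/3653) = 30.97°, so cos θ_c = 0.8574 and tᵢ = 2h cos θ_c/V₁ = 0.0421 s.
At crossover x/V₁ = x/V₂ + tᵢ ⇒ x = tᵢ/(1/V₁ − 1/V₂) = 0.04214/(5.3191e-04 − 2.7375e-04) = 163.23 m.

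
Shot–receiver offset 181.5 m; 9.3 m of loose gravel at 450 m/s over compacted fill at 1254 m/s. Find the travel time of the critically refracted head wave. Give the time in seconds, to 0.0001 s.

0.1833 s

t = x/V₂ + 2h·√(V₂²−V₁²)/(V₁V₂).
√(V₂²−V₁²) = √(1254²−450²) = 1170.5 m/s; delay term = 2·9.3·1170.5/(450·1254) = 0.03858 s.
t = 181.5/1254 + 0.03858 = 0.18332 s.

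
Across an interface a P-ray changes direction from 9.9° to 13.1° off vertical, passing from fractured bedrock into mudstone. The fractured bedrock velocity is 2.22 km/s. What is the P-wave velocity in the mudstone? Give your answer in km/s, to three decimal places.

sin 9.9° = 0.1719; sin 13.1° = 0.2267.
V₂ = V₁·(sin θ₂/sin θ₁) = 2.22·(0.2267/0.1719) = 2.927 km/s.

2.927 km/s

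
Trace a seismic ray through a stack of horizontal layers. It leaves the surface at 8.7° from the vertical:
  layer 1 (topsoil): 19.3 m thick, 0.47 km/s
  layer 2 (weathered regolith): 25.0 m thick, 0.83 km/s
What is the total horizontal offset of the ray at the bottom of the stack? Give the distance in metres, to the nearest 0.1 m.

Apply Snell's law at each interface; in layer i the horizontal offset is hᵢ·tan θᵢ.
Layer 1: θ = 8.70°; offset = 19.3·tan 8.70° = 2.953 m.
Layer 2: sin θ = 0.83·sin 8.7°/0.47 = 0.2671, θ = 15.49°; offset = 25.0·tan 15.49° = 6.930 m.
Total horizontal offset = 9.883 m.

9.9 m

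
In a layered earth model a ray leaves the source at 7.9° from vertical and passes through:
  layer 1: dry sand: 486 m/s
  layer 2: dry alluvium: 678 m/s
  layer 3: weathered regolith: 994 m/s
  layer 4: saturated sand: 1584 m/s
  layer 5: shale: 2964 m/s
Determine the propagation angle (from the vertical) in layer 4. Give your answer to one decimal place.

Snell's law across each interface conserves sin θ / V, so sin θ_4 = V_4·sin θ₁/V₁.
sin θ_4 = 1584 × sin 7.9° / 486 = 0.4480.
θ_4 = 26.61° from the vertical.

26.6°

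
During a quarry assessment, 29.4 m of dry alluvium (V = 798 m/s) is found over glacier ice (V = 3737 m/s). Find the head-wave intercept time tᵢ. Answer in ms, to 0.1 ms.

72.0 ms

θ_c = arcsin(V₁/V₂) = arcsin(798/3737) = 12.33°; cos θ_c = 0.9769.
tᵢ = 2h·cos θ_c / V₁ = 2·29.4·0.9769 / 798 = 0.07198 s.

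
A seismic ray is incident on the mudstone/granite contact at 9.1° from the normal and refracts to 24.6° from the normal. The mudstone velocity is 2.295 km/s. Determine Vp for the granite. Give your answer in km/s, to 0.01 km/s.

Snell's law: sin 9.1°/V₁ = sin 24.6°/V₂.
V₂ = V₁·sin 24.6°/sin 9.1° = 2.295 × 2.6321 = 6.04 km/s.

6.04 km/s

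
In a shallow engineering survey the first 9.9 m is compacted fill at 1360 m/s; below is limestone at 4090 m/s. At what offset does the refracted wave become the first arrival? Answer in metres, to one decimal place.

28.0 m

θ_c = arcsin(1360/4090) = 19.42°, so cos θ_c = 0.9431 and tᵢ = 2h cos θ_c/V₁ = 0.0137 s.
At crossover x/V₁ = x/V₂ + tᵢ ⇒ x = tᵢ/(1/V₁ − 1/V₂) = 0.01373/(7.3529e-04 − 2.4450e-04) = 27.98 m.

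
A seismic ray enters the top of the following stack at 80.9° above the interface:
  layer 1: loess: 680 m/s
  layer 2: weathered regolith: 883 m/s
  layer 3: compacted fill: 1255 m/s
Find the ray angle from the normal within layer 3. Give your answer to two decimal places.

16.97°

From the normal: θ₁ = 90° − 80.9° = 9.1°.
Ray parameter p = sin 9.1° / 680 = 2.3259e-04 s/m.
sin θ_3 = p·V_3 = 2.3259e-04 × 1255 = 0.2919.
θ_3 = 16.97° from the vertical.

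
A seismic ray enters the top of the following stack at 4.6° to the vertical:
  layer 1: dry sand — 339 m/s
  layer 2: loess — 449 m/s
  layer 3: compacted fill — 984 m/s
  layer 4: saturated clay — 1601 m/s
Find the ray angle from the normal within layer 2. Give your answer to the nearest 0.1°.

6.1°

Ray parameter p = sin 4.6° / 339 = 2.3657e-04 s/m.
sin θ_2 = p·V_2 = 2.3657e-04 × 449 = 0.1062.
θ_2 = 6.10° from the vertical.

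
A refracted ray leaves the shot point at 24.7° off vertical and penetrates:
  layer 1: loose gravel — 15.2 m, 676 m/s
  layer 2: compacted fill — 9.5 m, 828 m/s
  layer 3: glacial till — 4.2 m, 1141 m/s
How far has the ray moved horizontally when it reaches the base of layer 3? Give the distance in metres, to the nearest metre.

p = sin θ₁/V₁ = sin 24.7°/676 = 6.1815e-04 s/m is conserved through the stack.
Layer 1: θ = 24.70°; offset = 15.2·tan 24.70° = 6.991 m.
Layer 2: sin θ = p·828 = 0.5118 → θ = 30.79°; offset = 9.5·tan 30.79° = 5.660 m.
Layer 3: sin θ = p·1141 = 0.7053 → θ = 44.85°; offset = 4.2·tan 44.85° = 4.179 m.
Summing the layer offsets gives 16.830 m.

17 m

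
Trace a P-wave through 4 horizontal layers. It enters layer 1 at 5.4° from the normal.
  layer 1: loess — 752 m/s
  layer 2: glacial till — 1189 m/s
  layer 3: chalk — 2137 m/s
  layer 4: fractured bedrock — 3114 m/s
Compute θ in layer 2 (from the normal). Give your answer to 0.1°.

8.6°

Ray parameter p = sin 5.4° / 752 = 1.2514e-04 s/m.
sin θ_2 = p·V_2 = 1.2514e-04 × 1189 = 0.1488.
θ_2 = 8.56° from the vertical.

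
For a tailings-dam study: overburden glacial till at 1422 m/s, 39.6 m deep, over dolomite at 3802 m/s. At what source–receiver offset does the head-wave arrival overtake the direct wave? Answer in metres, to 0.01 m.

117.34 m

θ_c = arcsin(1422/3802) = 21.96°, so cos θ_c = 0.9274 and tᵢ = 2h cos θ_c/V₁ = 0.0517 s.
At crossover x/V₁ = x/V₂ + tᵢ ⇒ x = tᵢ/(1/V₁ − 1/V₂) = 0.05165/(7.0323e-04 − 2.6302e-04) = 117.34 m.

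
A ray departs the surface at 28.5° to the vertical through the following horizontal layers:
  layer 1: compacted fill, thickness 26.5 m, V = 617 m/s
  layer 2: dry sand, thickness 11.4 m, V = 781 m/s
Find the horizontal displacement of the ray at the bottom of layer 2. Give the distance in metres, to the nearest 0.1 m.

p = sin θ₁/V₁ = sin 28.5°/617 = 7.7335e-04 s/m is conserved through the stack.
Layer 1: θ = 28.50°; offset = 26.5·tan 28.50° = 14.388 m.
Layer 2: sin θ = p·781 = 0.6040 → θ = 37.16°; offset = 11.4·tan 37.16° = 8.639 m.
Total horizontal offset = 23.028 m.

23.0 m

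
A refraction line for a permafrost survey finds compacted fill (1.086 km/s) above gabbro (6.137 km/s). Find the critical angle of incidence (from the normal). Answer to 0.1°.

10.2°

At critical incidence the refracted ray runs along the interface (θ₂ = 90°), so sin θ_c = V₁/V₂.
θ_c = arcsin(1.086/6.137) = arcsin 0.1770 = 10.19°.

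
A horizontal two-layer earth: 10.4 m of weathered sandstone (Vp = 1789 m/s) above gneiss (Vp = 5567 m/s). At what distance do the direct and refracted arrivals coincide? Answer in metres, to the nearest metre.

29 m

x_cross = 2h·√((V₂+V₁)/(V₂−V₁)).
(V₂+V₁)/(V₂−V₁) = (5567+1789)/(5567−1789) = 1.9471; √ = 1.3954.
x_cross = 2·10.4·1.3954 = 29.02 m.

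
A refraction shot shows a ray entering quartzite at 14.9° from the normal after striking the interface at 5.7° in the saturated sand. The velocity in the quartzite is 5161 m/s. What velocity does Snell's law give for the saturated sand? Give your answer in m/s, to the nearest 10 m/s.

sin 5.7° = 0.0993; sin 14.9° = 0.2571.
V₁ = V₂·(sin θ₁/sin θ₂) = 5161·(0.0993/0.2571) = 1993.48 m/s.

1990 m/s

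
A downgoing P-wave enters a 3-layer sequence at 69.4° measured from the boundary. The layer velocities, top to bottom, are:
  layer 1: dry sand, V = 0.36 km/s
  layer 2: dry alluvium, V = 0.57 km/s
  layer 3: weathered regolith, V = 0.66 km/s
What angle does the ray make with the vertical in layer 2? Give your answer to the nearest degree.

34°

From the normal: θ₁ = 90° − 69.4° = 20.6°.
Ray parameter p = sin 20.6° / 0.36 = 9.7734e-01 s/km.
sin θ_2 = p·V_2 = 9.7734e-01 × 0.57 = 0.5571.
θ_2 = 33.85° from the vertical.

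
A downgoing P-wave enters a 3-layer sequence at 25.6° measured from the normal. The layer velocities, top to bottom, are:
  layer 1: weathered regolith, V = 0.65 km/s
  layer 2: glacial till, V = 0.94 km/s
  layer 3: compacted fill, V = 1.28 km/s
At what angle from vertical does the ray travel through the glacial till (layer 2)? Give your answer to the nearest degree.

39°

Ray parameter p = sin 25.6° / 0.65 = 6.6475e-01 s/km.
sin θ_2 = p·V_2 = 6.6475e-01 × 0.94 = 0.6249.
θ_2 = 38.67° from the vertical.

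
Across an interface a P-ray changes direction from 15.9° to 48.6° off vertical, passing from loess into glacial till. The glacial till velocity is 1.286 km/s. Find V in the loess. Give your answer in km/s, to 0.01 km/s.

sin 15.9° = 0.2740; sin 48.6° = 0.7501.
V₁ = V₂·(sin θ₁/sin θ₂) = 1.286·(0.2740/0.7501) = 0.47 km/s.

0.47 km/s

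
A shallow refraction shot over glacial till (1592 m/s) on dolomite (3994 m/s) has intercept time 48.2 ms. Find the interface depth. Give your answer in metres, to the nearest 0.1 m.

41.8 m

θ_c = arcsin(1592/3994) = 23.49°; cos θ_c = 0.9171.
tᵢ = 2h cos θ_c/V₁ ⇒ h = tᵢ·V₁/(2 cos θ_c) = 0.0482·1592/(2·0.9171) = 41.83 m.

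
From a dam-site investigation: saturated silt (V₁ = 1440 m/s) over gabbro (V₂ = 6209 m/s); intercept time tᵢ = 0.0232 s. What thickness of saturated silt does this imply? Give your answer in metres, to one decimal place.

17.2 m

θ_c = arcsin(1440/6209) = 13.41°; cos θ_c = 0.9727.
tᵢ = 2h cos θ_c/V₁ ⇒ h = tᵢ·V₁/(2 cos θ_c) = 0.0232·1440/(2·0.9727) = 17.17 m.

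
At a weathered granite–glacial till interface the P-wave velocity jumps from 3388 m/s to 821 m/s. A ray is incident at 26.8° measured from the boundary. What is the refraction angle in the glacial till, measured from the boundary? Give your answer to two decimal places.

Convert to the normal: θ₁ = 90° − 26.8° = 63.2°.
sin θ₁/V₁ = sin θ₂/V₂ ⇒ sin θ₂ = 821·sin 63.2°/3388 = 821·0.8926/3388 = 0.2163.
θ₂ = sin⁻¹(0.2163) = 12.49° (from vertical).
From the interface: 90° − 12.49° = 77.51°.

77.51°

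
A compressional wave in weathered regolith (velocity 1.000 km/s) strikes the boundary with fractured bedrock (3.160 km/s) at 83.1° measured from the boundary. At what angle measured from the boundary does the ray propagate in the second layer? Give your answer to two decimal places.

67.69°

Angle from the normal: 90° − 83.1° = 6.9°.
sin θ₁/V₁ = sin θ₂/V₂ ⇒ sin θ₂ = 3.160·sin 6.9°/1.000 = 3.160·0.1201/1.000 = 0.3796.
θ₂ = arcsin 0.3796 = 22.31° from the normal.
From the interface: 90° − 22.31° = 67.69°.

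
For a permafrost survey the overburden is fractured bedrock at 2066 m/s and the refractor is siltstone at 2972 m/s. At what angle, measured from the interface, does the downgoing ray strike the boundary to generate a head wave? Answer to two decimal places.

Critical incidence: sin θ_c = V₁/V₂ = 2066/2972 = 0.6952.
θ_c = arcsin 0.6952 = 44.04°.
Measured from the interface: 90° − 44.04° = 45.96°.

45.96°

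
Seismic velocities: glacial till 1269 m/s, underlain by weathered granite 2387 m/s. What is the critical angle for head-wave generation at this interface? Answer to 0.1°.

At critical incidence the refracted ray runs along the interface (θ₂ = 90°), so sin θ_c = V₁/V₂.
θ_c = arcsin(1269/2387) = arcsin 0.5316 = 32.12°.

32.1°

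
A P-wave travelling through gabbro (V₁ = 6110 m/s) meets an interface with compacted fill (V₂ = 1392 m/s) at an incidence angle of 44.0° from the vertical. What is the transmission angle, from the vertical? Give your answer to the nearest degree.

sin θ₁/V₁ = sin θ₂/V₂ ⇒ sin θ₂ = 1392·sin 44.0°/6110 = 1392·0.6947/6110 = 0.1583.
θ₂ = sin⁻¹(0.1583) = 9.11° (from vertical).

9°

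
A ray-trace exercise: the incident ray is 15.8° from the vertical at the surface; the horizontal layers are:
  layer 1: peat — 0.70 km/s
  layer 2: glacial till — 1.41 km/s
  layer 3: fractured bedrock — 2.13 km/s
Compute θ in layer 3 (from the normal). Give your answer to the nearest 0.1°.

Ray parameter p = sin 15.8° / 0.70 = 3.8897e-01 s/km.
sin θ_3 = p·V_3 = 3.8897e-01 × 2.13 = 0.8285.
θ_3 = arcsin 0.8285 = 55.95°.

55.9°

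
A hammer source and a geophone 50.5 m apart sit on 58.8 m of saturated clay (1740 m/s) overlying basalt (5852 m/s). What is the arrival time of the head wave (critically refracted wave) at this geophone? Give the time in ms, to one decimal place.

θ_c = arcsin(V₁/V₂) = arcsin(1740/5852) = 17.30°, cos θ_c = 0.9548.
Intercept time tᵢ = 2h cos θ_c / V₁ = 2·58.8·0.9548/1740 = 0.06453 s.
t = x/V₂ + tᵢ = 50.5/5852 + 0.06453 = 0.07316 s.

73.2 ms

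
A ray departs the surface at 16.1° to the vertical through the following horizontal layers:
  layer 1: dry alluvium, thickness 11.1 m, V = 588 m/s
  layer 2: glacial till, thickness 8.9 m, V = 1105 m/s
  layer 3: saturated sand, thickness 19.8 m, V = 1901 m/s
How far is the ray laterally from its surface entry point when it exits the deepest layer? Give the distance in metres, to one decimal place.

Ray parameter p = sin 16.1° / 588 m/s = 4.7162e-04 s/m.
Layer 1: θ = 16.10°; offset = 11.1·tan 16.10° = 3.204 m.
Layer 2: sin θ = p·1105 = 0.5211 → θ = 31.41°; offset = 8.9·tan 31.41° = 5.435 m.
Layer 3: sin θ = p·1901 = 0.8966 → θ = 63.71°; offset = 19.8·tan 63.71° = 40.078 m.
Σ offsets = 48.717 m.

48.7 m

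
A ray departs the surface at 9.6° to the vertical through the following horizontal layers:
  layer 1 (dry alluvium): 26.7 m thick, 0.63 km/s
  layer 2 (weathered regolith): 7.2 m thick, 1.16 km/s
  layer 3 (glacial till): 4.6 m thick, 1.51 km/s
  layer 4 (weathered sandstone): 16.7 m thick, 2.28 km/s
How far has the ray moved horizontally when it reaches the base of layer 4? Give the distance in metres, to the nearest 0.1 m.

21.5 m

Apply Snell's law at each interface; in layer i the horizontal offset is hᵢ·tan θᵢ.
Layer 1: θ = 9.60°; offset = 26.7·tan 9.60° = 4.516 m.
Layer 2: sin θ = 1.16·sin 9.6°/0.63 = 0.3071, θ = 17.88°; offset = 7.2·tan 17.88° = 2.323 m.
Layer 3: sin θ = 1.51·sin 9.6°/0.63 = 0.3997, θ = 23.56°; offset = 4.6·tan 23.56° = 2.006 m.
Layer 4: sin θ = 2.28·sin 9.6°/0.63 = 0.6035, θ = 37.12°; offset = 16.7·tan 37.12° = 12.641 m.
Σ offsets = 21.486 m.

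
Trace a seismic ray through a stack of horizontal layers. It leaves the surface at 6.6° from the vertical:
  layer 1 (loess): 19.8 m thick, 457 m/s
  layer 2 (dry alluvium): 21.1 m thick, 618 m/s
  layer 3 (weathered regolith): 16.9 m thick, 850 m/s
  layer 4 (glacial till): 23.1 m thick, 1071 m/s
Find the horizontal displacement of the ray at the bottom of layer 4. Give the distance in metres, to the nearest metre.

p = sin θ₁/V₁ = sin 6.6°/457 = 2.5150e-04 s/m is conserved through the stack.
Layer 1: θ = 6.60°; offset = 19.8·tan 6.60° = 2.291 m.
Layer 2: sin θ = p·618 = 0.1554 → θ = 8.94°; offset = 21.1·tan 8.94° = 3.320 m.
Layer 3: sin θ = p·850 = 0.2138 → θ = 12.34°; offset = 16.9·tan 12.34° = 3.698 m.
Layer 4: sin θ = p·1071 = 0.2694 → θ = 15.63°; offset = 23.1·tan 15.63° = 6.461 m.
Total horizontal offset = 15.770 m.

16 m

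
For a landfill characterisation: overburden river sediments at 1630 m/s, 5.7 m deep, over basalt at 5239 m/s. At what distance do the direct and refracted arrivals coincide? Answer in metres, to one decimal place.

15.7 m

x_cross = 2h·√((V₂+V₁)/(V₂−V₁)).
(V₂+V₁)/(V₂−V₁) = (5239+1630)/(5239−1630) = 1.9033; √ = 1.3796.
x_cross = 2·5.7·1.3796 = 15.73 m.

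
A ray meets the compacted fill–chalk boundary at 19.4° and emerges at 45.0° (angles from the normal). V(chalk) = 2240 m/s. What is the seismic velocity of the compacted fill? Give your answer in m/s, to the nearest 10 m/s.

1050 m/s

Snell's law: sin 19.4°/V₁ = sin 45.0°/V₂.
V₁ = V₂·sin 19.4°/sin 45.0° = 2240 × 0.4697 = 1052.23 m/s.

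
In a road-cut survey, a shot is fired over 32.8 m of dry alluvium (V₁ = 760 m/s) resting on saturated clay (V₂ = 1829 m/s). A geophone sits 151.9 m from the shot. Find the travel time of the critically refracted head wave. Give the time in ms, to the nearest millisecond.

θ_c = arcsin(V₁/V₂) = arcsin(760/1829) = 24.55°, cos θ_c = 0.9096.
Intercept time tᵢ = 2h cos θ_c / V₁ = 2·32.8·0.9096/760 = 0.07851 s.
t = x/V₂ + tᵢ = 151.9/1829 + 0.07851 = 0.16156 s.

162 ms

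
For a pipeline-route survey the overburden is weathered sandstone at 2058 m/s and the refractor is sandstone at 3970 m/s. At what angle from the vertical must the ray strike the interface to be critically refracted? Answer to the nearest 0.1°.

31.2°

At critical incidence the refracted ray runs along the interface (θ₂ = 90°), so sin θ_c = V₁/V₂.
θ_c = arcsin(2058/3970) = arcsin 0.5184 = 31.22°.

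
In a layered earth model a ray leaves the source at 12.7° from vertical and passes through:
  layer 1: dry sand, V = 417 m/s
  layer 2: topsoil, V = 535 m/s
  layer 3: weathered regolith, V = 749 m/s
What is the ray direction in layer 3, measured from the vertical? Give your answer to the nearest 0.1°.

Ray parameter p = sin 12.7° / 417 = 5.2721e-04 s/m.
sin θ_3 = p·V_3 = 5.2721e-04 × 749 = 0.3949.
θ_3 = arcsin 0.3949 = 23.26°.

23.3°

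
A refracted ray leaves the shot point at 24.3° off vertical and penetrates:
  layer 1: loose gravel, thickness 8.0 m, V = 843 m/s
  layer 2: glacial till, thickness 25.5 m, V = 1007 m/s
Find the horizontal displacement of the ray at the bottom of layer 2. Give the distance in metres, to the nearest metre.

p = sin θ₁/V₁ = sin 24.3°/843 = 4.8815e-04 s/m is conserved through the stack.
Layer 1: θ = 24.30°; offset = 8.0·tan 24.30° = 3.612 m.
Layer 2: sin θ = p·1007 = 0.4916 → θ = 29.44°; offset = 25.5·tan 29.44° = 14.394 m.
Σ offsets = 18.006 m.

18 m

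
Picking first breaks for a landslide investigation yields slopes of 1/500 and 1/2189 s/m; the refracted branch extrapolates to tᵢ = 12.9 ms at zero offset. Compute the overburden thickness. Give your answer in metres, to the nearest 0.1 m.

3.3 m

θ_c = arcsin(500/2189) = 13.20°; cos θ_c = 0.9736.
tᵢ = 2h cos θ_c/V₁ ⇒ h = tᵢ·V₁/(2 cos θ_c) = 0.0129·500/(2·0.9736) = 3.31 m.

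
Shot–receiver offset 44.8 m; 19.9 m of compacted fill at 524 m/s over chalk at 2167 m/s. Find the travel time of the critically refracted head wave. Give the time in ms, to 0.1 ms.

94.4 ms

t = x/V₂ + 2h·√(V₂²−V₁²)/(V₁V₂).
√(V₂²−V₁²) = √(2167²−524²) = 2102.7 m/s; delay term = 2·19.9·2102.7/(524·2167) = 0.07370 s.
t = 44.8/2167 + 0.07370 = 0.09437 s.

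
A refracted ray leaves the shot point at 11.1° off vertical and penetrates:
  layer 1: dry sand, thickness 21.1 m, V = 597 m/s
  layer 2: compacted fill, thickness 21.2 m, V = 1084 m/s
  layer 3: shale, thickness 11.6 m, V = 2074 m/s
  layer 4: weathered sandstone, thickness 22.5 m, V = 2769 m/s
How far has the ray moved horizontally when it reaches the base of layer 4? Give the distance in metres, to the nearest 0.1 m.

Apply Snell's law at each interface; in layer i the horizontal offset is hᵢ·tan θᵢ.
Layer 1: θ = 11.10°; offset = 21.1·tan 11.10° = 4.140 m.
Layer 2: sin θ = 1084·sin 11.1°/597 = 0.3496, θ = 20.46°; offset = 21.2·tan 20.46° = 7.910 m.
Layer 3: sin θ = 2074·sin 11.1°/597 = 0.6688, θ = 41.98°; offset = 11.6·tan 41.98° = 10.436 m.
Layer 4: sin θ = 2769·sin 11.1°/597 = 0.8930, θ = 63.25°; offset = 22.5·tan 63.25° = 44.633 m.
Summing the layer offsets gives 67.119 m.

67.1 m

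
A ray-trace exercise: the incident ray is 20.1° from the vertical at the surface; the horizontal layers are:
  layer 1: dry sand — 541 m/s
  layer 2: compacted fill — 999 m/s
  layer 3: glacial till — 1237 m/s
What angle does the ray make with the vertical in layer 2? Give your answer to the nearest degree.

39°

Ray parameter p = sin 20.1° / 541 = 6.3523e-04 s/m.
sin θ_2 = p·V_2 = 6.3523e-04 × 999 = 0.6346.
θ_2 = arcsin 0.6346 = 39.39°.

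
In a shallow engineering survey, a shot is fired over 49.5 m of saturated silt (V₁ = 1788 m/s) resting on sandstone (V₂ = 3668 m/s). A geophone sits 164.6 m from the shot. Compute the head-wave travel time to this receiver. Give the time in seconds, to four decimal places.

0.0932 s

θ_c = arcsin(V₁/V₂) = arcsin(1788/3668) = 29.17°, cos θ_c = 0.8731.
Intercept time tᵢ = 2h cos θ_c / V₁ = 2·49.5·0.8731/1788 = 0.04835 s.
t = x/V₂ + tᵢ = 164.6/3668 + 0.04835 = 0.09322 s.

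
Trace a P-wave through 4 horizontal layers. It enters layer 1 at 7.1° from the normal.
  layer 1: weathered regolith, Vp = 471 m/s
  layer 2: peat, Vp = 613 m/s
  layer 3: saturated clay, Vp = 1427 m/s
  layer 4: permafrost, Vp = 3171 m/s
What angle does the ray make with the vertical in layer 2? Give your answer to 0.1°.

9.3°

Snell's law across each interface conserves sin θ / V, so sin θ_2 = V_2·sin θ₁/V₁.
sin θ_2 = 613 × sin 7.1° / 471 = 0.1609.
θ_2 = arcsin 0.1609 = 9.26°.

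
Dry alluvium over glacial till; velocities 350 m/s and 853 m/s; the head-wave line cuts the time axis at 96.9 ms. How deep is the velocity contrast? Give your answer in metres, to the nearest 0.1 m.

18.6 m

h = tᵢ·V₁·V₂ / (2·√(V₂²−V₁²)).
√(V₂²−V₁²) = √(853² − 350²) = 777.9 m/s.
h = 0.0969 s × 350 × 853 / (2 × 777.9) = 18.59 m.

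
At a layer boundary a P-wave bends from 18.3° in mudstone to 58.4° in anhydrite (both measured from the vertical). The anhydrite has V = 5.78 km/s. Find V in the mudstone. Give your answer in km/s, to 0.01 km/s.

sin 18.3° = 0.3140; sin 58.4° = 0.8517.
V₁ = V₂·(sin θ₁/sin θ₂) = 5.78·(0.3140/0.8517) = 2.13 km/s.

2.13 km/s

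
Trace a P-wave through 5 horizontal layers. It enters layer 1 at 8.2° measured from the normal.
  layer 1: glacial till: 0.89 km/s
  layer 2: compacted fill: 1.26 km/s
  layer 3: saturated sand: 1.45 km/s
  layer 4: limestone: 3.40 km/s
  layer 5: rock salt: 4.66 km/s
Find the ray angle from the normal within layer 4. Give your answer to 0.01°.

33.02°

Ray parameter p = sin 8.2° / 0.89 = 1.6026e-01 s/km.
sin θ_4 = p·V_4 = 1.6026e-01 × 3.40 = 0.5449.
θ_4 = arcsin 0.5449 = 33.02°.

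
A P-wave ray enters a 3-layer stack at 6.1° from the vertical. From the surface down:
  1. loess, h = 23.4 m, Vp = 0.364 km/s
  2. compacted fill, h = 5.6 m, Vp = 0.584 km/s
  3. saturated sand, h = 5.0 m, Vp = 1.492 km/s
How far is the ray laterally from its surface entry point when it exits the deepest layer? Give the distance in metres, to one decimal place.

Apply Snell's law at each interface; in layer i the horizontal offset is hᵢ·tan θᵢ.
Layer 1: θ = 6.10°; offset = 23.4·tan 6.10° = 2.501 m.
Layer 2: sin θ = 0.584·sin 6.1°/0.364 = 0.1705, θ = 9.82°; offset = 5.6·tan 9.82° = 0.969 m.
Layer 3: sin θ = 1.492·sin 6.1°/0.364 = 0.4356, θ = 25.82°; offset = 5.0·tan 25.82° = 2.419 m.
Total horizontal offset = 5.889 m.

5.9 m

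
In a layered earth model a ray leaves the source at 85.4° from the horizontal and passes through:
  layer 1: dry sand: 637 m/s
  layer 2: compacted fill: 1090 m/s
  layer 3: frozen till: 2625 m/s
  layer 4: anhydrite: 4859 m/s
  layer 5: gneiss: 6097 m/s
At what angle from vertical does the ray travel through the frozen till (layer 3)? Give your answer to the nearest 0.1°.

19.3°

From the normal: θ₁ = 90° − 85.4° = 4.6°.
Snell's law across each interface conserves sin θ / V, so sin θ_3 = V_3·sin θ₁/V₁.
sin θ_3 = 2625 × sin 4.6° / 637 = 0.3305.
θ_3 = arcsin 0.3305 = 19.30°.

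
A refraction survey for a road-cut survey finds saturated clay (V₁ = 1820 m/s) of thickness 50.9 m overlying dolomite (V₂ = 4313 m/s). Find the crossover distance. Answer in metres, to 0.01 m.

θ_c = arcsin(1820/4313) = 24.96°, so cos θ_c = 0.9066 and tᵢ = 2h cos θ_c/V₁ = 0.0507 s.
At crossover x/V₁ = x/V₂ + tᵢ ⇒ x = tᵢ/(1/V₁ − 1/V₂) = 0.05071/(5.4945e-04 − 2.3186e-04) = 159.67 m.

159.67 m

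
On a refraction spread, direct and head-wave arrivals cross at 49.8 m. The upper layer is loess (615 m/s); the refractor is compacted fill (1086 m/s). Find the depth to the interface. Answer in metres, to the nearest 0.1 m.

h = (x_cross/2)·√((V₂−V₁)/(V₂+V₁)).
(V₂−V₁)/(V₂+V₁) = (1086−615)/(1086+615) = 0.2769; √ = 0.5262.
h = (49.8/2)·0.5262 = 13.10 m.

13.1 m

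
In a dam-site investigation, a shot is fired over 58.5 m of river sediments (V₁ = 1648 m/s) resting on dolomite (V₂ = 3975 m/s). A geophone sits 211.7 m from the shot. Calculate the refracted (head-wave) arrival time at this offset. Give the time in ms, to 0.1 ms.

117.9 ms

t = x/V₂ + 2h·√(V₂²−V₁²)/(V₁V₂).
√(V₂²−V₁²) = √(3975²−1648²) = 3617.3 m/s; delay term = 2·58.5·3617.3/(1648·3975) = 0.06461 s.
t = 211.7/3975 + 0.06461 = 0.11786 s.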